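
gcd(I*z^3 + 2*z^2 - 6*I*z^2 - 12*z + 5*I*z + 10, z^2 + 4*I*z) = 1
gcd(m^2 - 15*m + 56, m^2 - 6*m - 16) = m - 8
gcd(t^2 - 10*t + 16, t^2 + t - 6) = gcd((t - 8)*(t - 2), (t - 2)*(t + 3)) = t - 2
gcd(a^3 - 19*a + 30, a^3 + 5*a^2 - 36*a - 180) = a + 5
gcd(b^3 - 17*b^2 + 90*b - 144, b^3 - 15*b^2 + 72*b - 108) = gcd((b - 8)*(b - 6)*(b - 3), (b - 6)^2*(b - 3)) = b^2 - 9*b + 18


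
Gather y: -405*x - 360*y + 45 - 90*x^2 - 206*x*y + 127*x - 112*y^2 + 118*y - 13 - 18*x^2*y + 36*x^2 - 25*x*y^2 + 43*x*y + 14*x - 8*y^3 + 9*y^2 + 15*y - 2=-54*x^2 - 264*x - 8*y^3 + y^2*(-25*x - 103) + y*(-18*x^2 - 163*x - 227) + 30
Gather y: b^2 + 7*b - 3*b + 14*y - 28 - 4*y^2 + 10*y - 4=b^2 + 4*b - 4*y^2 + 24*y - 32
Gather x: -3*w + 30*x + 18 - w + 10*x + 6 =-4*w + 40*x + 24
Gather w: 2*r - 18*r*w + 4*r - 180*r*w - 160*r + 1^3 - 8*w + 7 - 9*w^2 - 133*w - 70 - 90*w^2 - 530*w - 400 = -154*r - 99*w^2 + w*(-198*r - 671) - 462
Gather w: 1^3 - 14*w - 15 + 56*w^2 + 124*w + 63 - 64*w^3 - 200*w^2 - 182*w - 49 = -64*w^3 - 144*w^2 - 72*w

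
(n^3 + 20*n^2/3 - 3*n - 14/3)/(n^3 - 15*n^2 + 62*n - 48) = (3*n^2 + 23*n + 14)/(3*(n^2 - 14*n + 48))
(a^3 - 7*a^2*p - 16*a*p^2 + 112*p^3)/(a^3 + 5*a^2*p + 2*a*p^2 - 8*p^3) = (-a^2 + 11*a*p - 28*p^2)/(-a^2 - a*p + 2*p^2)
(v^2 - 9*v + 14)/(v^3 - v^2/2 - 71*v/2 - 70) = 2*(v - 2)/(2*v^2 + 13*v + 20)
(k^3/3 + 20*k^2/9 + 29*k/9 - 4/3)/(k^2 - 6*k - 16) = (-3*k^3 - 20*k^2 - 29*k + 12)/(9*(-k^2 + 6*k + 16))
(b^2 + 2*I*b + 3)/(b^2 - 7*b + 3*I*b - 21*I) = (b - I)/(b - 7)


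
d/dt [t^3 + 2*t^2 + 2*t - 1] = 3*t^2 + 4*t + 2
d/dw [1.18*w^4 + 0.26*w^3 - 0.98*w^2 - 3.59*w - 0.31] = 4.72*w^3 + 0.78*w^2 - 1.96*w - 3.59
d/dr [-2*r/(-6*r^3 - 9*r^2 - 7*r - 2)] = 2*(-12*r^3 - 9*r^2 + 2)/(36*r^6 + 108*r^5 + 165*r^4 + 150*r^3 + 85*r^2 + 28*r + 4)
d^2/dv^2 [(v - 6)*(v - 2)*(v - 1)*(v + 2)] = 12*v^2 - 42*v + 4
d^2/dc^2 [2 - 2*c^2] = -4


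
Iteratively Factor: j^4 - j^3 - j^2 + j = (j)*(j^3 - j^2 - j + 1) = j*(j + 1)*(j^2 - 2*j + 1) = j*(j - 1)*(j + 1)*(j - 1)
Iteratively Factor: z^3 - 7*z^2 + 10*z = (z - 2)*(z^2 - 5*z) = (z - 5)*(z - 2)*(z)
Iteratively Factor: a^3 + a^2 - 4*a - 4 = (a - 2)*(a^2 + 3*a + 2) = (a - 2)*(a + 2)*(a + 1)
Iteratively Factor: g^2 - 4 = (g + 2)*(g - 2)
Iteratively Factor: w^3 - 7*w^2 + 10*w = (w)*(w^2 - 7*w + 10) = w*(w - 5)*(w - 2)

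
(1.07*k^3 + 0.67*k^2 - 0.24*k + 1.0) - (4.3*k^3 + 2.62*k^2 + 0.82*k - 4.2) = -3.23*k^3 - 1.95*k^2 - 1.06*k + 5.2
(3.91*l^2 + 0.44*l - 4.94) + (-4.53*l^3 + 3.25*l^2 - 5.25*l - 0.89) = -4.53*l^3 + 7.16*l^2 - 4.81*l - 5.83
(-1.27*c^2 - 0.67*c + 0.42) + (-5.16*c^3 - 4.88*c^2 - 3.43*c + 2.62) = -5.16*c^3 - 6.15*c^2 - 4.1*c + 3.04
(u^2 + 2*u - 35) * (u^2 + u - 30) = u^4 + 3*u^3 - 63*u^2 - 95*u + 1050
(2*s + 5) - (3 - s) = 3*s + 2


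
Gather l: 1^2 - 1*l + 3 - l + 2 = 6 - 2*l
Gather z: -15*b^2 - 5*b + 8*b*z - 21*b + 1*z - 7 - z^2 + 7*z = -15*b^2 - 26*b - z^2 + z*(8*b + 8) - 7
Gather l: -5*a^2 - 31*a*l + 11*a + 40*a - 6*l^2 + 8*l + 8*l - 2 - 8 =-5*a^2 + 51*a - 6*l^2 + l*(16 - 31*a) - 10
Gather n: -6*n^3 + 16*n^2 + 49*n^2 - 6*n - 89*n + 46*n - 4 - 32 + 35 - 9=-6*n^3 + 65*n^2 - 49*n - 10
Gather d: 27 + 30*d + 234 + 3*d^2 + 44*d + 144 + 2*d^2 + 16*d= 5*d^2 + 90*d + 405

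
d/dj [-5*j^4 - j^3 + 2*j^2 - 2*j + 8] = -20*j^3 - 3*j^2 + 4*j - 2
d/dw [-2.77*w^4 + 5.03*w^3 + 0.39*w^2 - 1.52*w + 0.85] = -11.08*w^3 + 15.09*w^2 + 0.78*w - 1.52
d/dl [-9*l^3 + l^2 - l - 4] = -27*l^2 + 2*l - 1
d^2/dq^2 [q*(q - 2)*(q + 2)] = 6*q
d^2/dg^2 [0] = 0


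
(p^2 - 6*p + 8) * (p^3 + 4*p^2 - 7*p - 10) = p^5 - 2*p^4 - 23*p^3 + 64*p^2 + 4*p - 80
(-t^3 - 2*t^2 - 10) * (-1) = t^3 + 2*t^2 + 10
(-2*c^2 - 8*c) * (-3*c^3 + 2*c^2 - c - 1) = 6*c^5 + 20*c^4 - 14*c^3 + 10*c^2 + 8*c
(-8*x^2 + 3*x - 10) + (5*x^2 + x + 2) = -3*x^2 + 4*x - 8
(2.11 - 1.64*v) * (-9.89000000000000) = 16.2196*v - 20.8679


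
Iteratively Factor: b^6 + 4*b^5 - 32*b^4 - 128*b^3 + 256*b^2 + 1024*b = (b + 4)*(b^5 - 32*b^3 + 256*b) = (b + 4)^2*(b^4 - 4*b^3 - 16*b^2 + 64*b) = b*(b + 4)^2*(b^3 - 4*b^2 - 16*b + 64) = b*(b + 4)^3*(b^2 - 8*b + 16) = b*(b - 4)*(b + 4)^3*(b - 4)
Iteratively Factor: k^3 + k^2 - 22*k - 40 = (k + 4)*(k^2 - 3*k - 10) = (k + 2)*(k + 4)*(k - 5)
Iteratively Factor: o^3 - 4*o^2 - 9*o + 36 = (o - 3)*(o^2 - o - 12) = (o - 3)*(o + 3)*(o - 4)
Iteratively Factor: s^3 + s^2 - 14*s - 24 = (s + 2)*(s^2 - s - 12) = (s - 4)*(s + 2)*(s + 3)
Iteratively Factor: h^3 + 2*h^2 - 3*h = (h + 3)*(h^2 - h) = (h - 1)*(h + 3)*(h)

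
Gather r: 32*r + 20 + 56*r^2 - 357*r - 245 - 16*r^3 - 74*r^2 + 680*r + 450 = -16*r^3 - 18*r^2 + 355*r + 225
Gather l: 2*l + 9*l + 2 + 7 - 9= 11*l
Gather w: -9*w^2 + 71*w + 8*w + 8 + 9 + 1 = -9*w^2 + 79*w + 18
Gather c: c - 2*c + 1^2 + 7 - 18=-c - 10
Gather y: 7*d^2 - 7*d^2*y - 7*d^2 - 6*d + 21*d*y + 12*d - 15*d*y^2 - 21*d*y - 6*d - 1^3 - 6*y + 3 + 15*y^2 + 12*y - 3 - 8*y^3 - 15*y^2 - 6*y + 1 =-7*d^2*y - 15*d*y^2 - 8*y^3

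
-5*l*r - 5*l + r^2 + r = (-5*l + r)*(r + 1)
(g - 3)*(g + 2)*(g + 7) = g^3 + 6*g^2 - 13*g - 42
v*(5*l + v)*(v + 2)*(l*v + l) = 5*l^2*v^3 + 15*l^2*v^2 + 10*l^2*v + l*v^4 + 3*l*v^3 + 2*l*v^2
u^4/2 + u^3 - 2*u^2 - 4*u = u*(u/2 + 1)*(u - 2)*(u + 2)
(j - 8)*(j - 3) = j^2 - 11*j + 24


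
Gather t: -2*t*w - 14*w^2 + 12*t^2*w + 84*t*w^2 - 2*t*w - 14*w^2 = 12*t^2*w + t*(84*w^2 - 4*w) - 28*w^2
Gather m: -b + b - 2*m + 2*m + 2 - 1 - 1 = 0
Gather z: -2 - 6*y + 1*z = -6*y + z - 2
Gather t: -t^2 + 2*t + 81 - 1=-t^2 + 2*t + 80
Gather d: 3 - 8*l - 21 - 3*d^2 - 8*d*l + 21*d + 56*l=-3*d^2 + d*(21 - 8*l) + 48*l - 18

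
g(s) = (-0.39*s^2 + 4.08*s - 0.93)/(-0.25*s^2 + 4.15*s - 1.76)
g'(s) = (4.08 - 0.78*s)/(-0.25*s^2 + 4.15*s - 1.76) + (0.5*s - 4.15)*(-0.39*s^2 + 4.08*s - 0.93)/(-0.25*s^2 + 4.15*s - 1.76)^2 = (-0.5985*s^2 + 0.907800000000002*s - 3.3213)/(0.0625*s^4 - 2.075*s^3 + 18.1025*s^2 - 14.608*s + 3.0976)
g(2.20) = 1.00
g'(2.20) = -0.11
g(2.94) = 0.93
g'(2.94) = -0.08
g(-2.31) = 0.98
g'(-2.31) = -0.05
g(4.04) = 0.84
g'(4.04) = -0.08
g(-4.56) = 1.07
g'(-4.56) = -0.03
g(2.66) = 0.95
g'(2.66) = -0.09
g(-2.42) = 0.99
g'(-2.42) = -0.05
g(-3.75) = 1.04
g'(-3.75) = -0.03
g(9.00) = 0.27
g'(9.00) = -0.19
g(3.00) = 0.92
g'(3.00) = -0.08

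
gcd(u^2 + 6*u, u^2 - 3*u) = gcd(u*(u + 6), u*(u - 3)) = u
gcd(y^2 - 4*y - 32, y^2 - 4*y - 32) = y^2 - 4*y - 32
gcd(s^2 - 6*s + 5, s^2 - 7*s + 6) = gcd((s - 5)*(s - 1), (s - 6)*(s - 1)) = s - 1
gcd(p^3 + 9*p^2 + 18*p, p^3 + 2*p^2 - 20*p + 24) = p + 6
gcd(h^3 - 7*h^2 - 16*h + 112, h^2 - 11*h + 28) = h^2 - 11*h + 28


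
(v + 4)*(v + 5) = v^2 + 9*v + 20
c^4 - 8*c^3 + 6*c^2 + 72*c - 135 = (c - 5)*(c - 3)^2*(c + 3)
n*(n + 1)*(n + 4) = n^3 + 5*n^2 + 4*n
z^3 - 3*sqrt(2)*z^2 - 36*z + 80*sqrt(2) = (z - 5*sqrt(2))*(z - 2*sqrt(2))*(z + 4*sqrt(2))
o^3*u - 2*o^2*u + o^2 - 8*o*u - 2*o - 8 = (o - 4)*(o + 2)*(o*u + 1)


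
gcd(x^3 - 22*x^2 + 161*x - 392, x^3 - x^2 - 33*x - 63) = x - 7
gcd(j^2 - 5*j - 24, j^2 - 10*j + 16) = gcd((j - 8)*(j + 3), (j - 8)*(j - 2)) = j - 8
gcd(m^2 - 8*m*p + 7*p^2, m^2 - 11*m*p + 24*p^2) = 1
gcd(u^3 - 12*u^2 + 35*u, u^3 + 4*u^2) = u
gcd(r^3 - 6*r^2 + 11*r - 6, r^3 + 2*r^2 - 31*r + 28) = r - 1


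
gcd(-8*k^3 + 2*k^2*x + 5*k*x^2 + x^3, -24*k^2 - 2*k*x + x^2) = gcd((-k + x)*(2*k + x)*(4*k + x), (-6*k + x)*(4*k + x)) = 4*k + x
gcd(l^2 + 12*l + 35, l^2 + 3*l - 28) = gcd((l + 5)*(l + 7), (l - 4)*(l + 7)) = l + 7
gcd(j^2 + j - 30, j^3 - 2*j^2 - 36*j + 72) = j + 6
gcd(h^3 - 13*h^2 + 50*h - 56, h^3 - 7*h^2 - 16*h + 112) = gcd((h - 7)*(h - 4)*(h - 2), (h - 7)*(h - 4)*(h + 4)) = h^2 - 11*h + 28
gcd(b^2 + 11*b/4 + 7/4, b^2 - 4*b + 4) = 1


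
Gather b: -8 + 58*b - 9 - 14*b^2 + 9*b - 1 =-14*b^2 + 67*b - 18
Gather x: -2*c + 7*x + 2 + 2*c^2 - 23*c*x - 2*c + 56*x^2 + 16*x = 2*c^2 - 4*c + 56*x^2 + x*(23 - 23*c) + 2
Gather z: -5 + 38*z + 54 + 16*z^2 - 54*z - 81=16*z^2 - 16*z - 32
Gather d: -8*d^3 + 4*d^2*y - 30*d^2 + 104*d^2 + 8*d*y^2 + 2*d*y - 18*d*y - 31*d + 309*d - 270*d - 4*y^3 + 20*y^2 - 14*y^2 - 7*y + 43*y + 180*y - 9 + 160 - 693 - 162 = -8*d^3 + d^2*(4*y + 74) + d*(8*y^2 - 16*y + 8) - 4*y^3 + 6*y^2 + 216*y - 704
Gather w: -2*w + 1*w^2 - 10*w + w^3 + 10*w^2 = w^3 + 11*w^2 - 12*w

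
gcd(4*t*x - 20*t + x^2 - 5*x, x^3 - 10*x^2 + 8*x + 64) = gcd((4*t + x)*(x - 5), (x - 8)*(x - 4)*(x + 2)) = 1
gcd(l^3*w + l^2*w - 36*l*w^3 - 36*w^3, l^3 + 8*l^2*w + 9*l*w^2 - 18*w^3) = l + 6*w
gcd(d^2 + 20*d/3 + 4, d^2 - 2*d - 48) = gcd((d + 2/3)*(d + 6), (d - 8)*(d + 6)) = d + 6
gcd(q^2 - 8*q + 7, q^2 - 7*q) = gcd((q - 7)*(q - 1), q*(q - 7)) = q - 7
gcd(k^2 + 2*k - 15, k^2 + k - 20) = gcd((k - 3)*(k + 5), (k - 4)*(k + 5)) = k + 5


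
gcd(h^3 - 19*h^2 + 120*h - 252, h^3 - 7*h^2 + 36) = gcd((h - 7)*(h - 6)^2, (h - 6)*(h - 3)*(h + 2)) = h - 6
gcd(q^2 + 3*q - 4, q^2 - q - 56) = 1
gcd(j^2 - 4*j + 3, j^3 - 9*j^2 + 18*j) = j - 3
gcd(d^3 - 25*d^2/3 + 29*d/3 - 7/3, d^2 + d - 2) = d - 1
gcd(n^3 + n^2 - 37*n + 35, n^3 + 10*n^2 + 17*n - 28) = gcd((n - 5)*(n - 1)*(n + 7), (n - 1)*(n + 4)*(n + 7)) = n^2 + 6*n - 7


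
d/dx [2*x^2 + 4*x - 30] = 4*x + 4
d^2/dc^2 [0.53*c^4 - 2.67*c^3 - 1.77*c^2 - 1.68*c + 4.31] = 6.36*c^2 - 16.02*c - 3.54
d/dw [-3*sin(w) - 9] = -3*cos(w)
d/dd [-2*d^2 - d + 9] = -4*d - 1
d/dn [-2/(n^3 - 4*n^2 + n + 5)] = 2*(3*n^2 - 8*n + 1)/(n^3 - 4*n^2 + n + 5)^2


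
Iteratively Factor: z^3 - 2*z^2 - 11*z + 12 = (z + 3)*(z^2 - 5*z + 4) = (z - 4)*(z + 3)*(z - 1)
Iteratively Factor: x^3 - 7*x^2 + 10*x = (x)*(x^2 - 7*x + 10) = x*(x - 5)*(x - 2)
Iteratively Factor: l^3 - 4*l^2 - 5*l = (l)*(l^2 - 4*l - 5) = l*(l - 5)*(l + 1)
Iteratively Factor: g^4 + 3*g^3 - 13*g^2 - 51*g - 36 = (g - 4)*(g^3 + 7*g^2 + 15*g + 9) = (g - 4)*(g + 1)*(g^2 + 6*g + 9) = (g - 4)*(g + 1)*(g + 3)*(g + 3)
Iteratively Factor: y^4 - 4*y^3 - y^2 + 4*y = (y)*(y^3 - 4*y^2 - y + 4) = y*(y + 1)*(y^2 - 5*y + 4) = y*(y - 1)*(y + 1)*(y - 4)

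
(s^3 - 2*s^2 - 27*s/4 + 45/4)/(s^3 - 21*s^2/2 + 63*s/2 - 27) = (s + 5/2)/(s - 6)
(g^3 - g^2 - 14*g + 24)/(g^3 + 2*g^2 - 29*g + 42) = (g + 4)/(g + 7)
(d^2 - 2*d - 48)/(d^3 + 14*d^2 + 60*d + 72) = (d - 8)/(d^2 + 8*d + 12)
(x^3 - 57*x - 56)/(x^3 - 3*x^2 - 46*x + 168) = (x^2 - 7*x - 8)/(x^2 - 10*x + 24)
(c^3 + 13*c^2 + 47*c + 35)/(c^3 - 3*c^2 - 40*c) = (c^2 + 8*c + 7)/(c*(c - 8))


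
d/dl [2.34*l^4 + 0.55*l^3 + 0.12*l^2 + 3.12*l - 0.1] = 9.36*l^3 + 1.65*l^2 + 0.24*l + 3.12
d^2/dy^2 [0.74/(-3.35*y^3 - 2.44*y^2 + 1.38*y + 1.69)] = ((14.874*y + 3.6112)*(3.35*y^3 + 2.44*y^2 - 1.38*y - 1.69) - 0.74*(10.05*y^2 + 4.88*y - 1.38)*(20.1*y^2 + 9.76*y - 2.76))/(3.35*y^3 + 2.44*y^2 - 1.38*y - 1.69)^3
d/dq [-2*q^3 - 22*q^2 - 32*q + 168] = -6*q^2 - 44*q - 32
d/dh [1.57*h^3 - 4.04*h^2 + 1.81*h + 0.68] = 4.71*h^2 - 8.08*h + 1.81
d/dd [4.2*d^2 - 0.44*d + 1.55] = 8.4*d - 0.44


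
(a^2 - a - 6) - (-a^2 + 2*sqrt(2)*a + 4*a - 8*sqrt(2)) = 2*a^2 - 5*a - 2*sqrt(2)*a - 6 + 8*sqrt(2)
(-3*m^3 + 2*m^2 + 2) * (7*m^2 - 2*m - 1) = -21*m^5 + 20*m^4 - m^3 + 12*m^2 - 4*m - 2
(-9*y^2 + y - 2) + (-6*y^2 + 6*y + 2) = -15*y^2 + 7*y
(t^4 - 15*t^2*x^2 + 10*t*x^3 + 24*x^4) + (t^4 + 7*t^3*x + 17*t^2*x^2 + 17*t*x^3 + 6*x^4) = 2*t^4 + 7*t^3*x + 2*t^2*x^2 + 27*t*x^3 + 30*x^4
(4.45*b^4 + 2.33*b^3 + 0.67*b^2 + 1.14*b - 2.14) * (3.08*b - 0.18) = 13.706*b^5 + 6.3754*b^4 + 1.6442*b^3 + 3.3906*b^2 - 6.7964*b + 0.3852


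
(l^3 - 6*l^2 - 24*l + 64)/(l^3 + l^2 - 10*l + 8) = (l - 8)/(l - 1)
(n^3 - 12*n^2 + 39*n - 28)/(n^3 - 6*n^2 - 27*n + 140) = (n - 1)/(n + 5)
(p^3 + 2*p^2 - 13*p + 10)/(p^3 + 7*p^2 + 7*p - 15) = (p - 2)/(p + 3)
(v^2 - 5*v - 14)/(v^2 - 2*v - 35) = (v + 2)/(v + 5)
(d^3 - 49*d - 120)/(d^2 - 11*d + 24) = (d^2 + 8*d + 15)/(d - 3)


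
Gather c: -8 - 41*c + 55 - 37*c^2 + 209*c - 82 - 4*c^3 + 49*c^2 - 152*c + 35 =-4*c^3 + 12*c^2 + 16*c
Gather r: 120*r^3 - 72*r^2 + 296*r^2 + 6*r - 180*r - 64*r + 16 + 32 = 120*r^3 + 224*r^2 - 238*r + 48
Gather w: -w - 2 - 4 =-w - 6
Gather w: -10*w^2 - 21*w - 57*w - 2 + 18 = -10*w^2 - 78*w + 16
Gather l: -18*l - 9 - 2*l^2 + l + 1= -2*l^2 - 17*l - 8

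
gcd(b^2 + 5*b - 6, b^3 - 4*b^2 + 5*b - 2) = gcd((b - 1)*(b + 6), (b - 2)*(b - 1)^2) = b - 1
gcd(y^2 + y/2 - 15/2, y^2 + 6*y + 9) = y + 3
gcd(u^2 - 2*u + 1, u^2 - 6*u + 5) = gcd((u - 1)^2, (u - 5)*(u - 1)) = u - 1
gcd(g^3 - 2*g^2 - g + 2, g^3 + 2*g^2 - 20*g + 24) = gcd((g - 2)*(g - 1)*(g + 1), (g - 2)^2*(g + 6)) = g - 2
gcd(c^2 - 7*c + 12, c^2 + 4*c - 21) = c - 3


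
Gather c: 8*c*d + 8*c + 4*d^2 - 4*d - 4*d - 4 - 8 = c*(8*d + 8) + 4*d^2 - 8*d - 12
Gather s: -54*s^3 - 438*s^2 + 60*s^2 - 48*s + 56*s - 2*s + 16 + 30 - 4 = -54*s^3 - 378*s^2 + 6*s + 42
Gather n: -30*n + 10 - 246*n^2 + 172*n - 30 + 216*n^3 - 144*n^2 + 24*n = 216*n^3 - 390*n^2 + 166*n - 20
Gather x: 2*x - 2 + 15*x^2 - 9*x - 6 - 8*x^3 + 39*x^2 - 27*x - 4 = -8*x^3 + 54*x^2 - 34*x - 12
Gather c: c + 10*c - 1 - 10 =11*c - 11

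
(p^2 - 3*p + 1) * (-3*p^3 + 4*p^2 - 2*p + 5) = -3*p^5 + 13*p^4 - 17*p^3 + 15*p^2 - 17*p + 5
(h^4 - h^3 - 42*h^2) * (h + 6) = h^5 + 5*h^4 - 48*h^3 - 252*h^2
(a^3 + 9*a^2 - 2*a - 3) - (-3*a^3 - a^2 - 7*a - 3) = 4*a^3 + 10*a^2 + 5*a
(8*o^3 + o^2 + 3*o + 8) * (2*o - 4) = 16*o^4 - 30*o^3 + 2*o^2 + 4*o - 32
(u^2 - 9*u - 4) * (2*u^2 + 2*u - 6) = 2*u^4 - 16*u^3 - 32*u^2 + 46*u + 24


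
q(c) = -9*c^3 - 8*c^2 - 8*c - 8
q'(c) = -27*c^2 - 16*c - 8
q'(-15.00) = -5843.00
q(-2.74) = 139.00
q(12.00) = -16808.00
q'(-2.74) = -166.87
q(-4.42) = 648.23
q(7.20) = -3839.55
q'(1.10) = -58.27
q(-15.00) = 28687.00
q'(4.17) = -544.22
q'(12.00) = -4088.00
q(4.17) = -833.08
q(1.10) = -38.46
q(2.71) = -267.56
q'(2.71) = -249.65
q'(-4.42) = -464.76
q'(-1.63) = -53.66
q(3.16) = -397.16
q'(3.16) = -328.17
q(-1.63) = 22.76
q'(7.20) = -1522.88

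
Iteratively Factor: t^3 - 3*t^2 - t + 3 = (t - 1)*(t^2 - 2*t - 3) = (t - 1)*(t + 1)*(t - 3)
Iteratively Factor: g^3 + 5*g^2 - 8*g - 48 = (g + 4)*(g^2 + g - 12) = (g + 4)^2*(g - 3)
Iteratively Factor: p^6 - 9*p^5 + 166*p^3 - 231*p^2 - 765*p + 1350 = (p - 2)*(p^5 - 7*p^4 - 14*p^3 + 138*p^2 + 45*p - 675) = (p - 3)*(p - 2)*(p^4 - 4*p^3 - 26*p^2 + 60*p + 225) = (p - 5)*(p - 3)*(p - 2)*(p^3 + p^2 - 21*p - 45) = (p - 5)*(p - 3)*(p - 2)*(p + 3)*(p^2 - 2*p - 15) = (p - 5)^2*(p - 3)*(p - 2)*(p + 3)*(p + 3)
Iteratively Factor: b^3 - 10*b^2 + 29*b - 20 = (b - 4)*(b^2 - 6*b + 5) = (b - 4)*(b - 1)*(b - 5)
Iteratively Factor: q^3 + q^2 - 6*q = (q)*(q^2 + q - 6) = q*(q - 2)*(q + 3)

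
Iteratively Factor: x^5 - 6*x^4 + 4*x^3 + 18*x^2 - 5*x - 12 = (x - 3)*(x^4 - 3*x^3 - 5*x^2 + 3*x + 4) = (x - 3)*(x + 1)*(x^3 - 4*x^2 - x + 4) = (x - 3)*(x + 1)^2*(x^2 - 5*x + 4) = (x - 3)*(x - 1)*(x + 1)^2*(x - 4)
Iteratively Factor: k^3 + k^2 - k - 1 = (k - 1)*(k^2 + 2*k + 1) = (k - 1)*(k + 1)*(k + 1)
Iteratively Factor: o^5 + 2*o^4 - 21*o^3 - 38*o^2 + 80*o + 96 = (o + 4)*(o^4 - 2*o^3 - 13*o^2 + 14*o + 24) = (o + 1)*(o + 4)*(o^3 - 3*o^2 - 10*o + 24) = (o - 2)*(o + 1)*(o + 4)*(o^2 - o - 12) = (o - 4)*(o - 2)*(o + 1)*(o + 4)*(o + 3)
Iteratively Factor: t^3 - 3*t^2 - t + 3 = (t + 1)*(t^2 - 4*t + 3) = (t - 3)*(t + 1)*(t - 1)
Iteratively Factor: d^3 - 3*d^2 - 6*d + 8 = (d + 2)*(d^2 - 5*d + 4) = (d - 4)*(d + 2)*(d - 1)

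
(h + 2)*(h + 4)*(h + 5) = h^3 + 11*h^2 + 38*h + 40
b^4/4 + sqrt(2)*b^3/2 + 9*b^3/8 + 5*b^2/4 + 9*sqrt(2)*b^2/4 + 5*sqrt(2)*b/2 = b*(b/2 + 1)*(b/2 + sqrt(2))*(b + 5/2)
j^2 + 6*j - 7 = (j - 1)*(j + 7)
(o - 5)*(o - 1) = o^2 - 6*o + 5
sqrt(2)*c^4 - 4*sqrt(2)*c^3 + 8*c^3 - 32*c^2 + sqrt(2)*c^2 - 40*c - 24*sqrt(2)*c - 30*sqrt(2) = (c - 5)*(c + sqrt(2))*(c + 3*sqrt(2))*(sqrt(2)*c + sqrt(2))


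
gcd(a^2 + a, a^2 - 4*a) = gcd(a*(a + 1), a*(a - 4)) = a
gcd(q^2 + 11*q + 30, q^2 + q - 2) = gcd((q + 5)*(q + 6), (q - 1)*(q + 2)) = 1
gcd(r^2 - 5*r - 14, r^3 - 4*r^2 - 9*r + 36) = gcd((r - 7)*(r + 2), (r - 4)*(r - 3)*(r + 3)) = 1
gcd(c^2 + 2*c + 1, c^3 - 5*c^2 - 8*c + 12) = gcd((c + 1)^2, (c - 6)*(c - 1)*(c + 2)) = 1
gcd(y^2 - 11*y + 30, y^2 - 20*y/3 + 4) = y - 6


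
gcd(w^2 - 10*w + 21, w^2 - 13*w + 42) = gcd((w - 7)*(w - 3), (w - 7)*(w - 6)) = w - 7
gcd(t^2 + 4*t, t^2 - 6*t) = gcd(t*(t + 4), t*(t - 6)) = t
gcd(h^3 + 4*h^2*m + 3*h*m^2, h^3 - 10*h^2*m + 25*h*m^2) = h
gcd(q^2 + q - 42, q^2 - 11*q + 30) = q - 6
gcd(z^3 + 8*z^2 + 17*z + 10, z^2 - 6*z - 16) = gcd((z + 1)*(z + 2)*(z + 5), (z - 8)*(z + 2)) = z + 2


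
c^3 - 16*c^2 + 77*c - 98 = (c - 7)^2*(c - 2)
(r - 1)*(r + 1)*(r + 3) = r^3 + 3*r^2 - r - 3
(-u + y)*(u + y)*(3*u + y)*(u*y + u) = -3*u^4*y - 3*u^4 - u^3*y^2 - u^3*y + 3*u^2*y^3 + 3*u^2*y^2 + u*y^4 + u*y^3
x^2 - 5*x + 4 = (x - 4)*(x - 1)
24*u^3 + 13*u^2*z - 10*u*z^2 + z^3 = (-8*u + z)*(-3*u + z)*(u + z)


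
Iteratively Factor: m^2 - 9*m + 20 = (m - 5)*(m - 4)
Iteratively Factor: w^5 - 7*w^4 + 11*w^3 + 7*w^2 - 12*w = (w + 1)*(w^4 - 8*w^3 + 19*w^2 - 12*w) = (w - 1)*(w + 1)*(w^3 - 7*w^2 + 12*w) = (w - 3)*(w - 1)*(w + 1)*(w^2 - 4*w) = w*(w - 3)*(w - 1)*(w + 1)*(w - 4)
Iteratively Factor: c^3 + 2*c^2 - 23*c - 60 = (c - 5)*(c^2 + 7*c + 12) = (c - 5)*(c + 4)*(c + 3)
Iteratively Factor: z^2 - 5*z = (z)*(z - 5)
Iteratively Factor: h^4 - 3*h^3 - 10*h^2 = (h)*(h^3 - 3*h^2 - 10*h) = h*(h - 5)*(h^2 + 2*h) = h*(h - 5)*(h + 2)*(h)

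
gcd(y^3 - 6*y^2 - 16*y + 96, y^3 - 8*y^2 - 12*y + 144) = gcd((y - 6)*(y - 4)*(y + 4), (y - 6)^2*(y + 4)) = y^2 - 2*y - 24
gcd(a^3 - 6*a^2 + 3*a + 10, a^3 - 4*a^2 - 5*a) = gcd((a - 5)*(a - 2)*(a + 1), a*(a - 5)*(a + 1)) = a^2 - 4*a - 5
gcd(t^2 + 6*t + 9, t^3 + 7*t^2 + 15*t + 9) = t^2 + 6*t + 9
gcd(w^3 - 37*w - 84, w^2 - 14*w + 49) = w - 7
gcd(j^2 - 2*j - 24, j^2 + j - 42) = j - 6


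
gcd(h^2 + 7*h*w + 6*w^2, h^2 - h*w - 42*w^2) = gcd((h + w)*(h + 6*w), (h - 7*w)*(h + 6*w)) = h + 6*w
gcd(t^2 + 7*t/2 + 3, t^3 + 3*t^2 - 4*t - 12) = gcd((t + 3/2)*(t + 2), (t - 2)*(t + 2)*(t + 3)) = t + 2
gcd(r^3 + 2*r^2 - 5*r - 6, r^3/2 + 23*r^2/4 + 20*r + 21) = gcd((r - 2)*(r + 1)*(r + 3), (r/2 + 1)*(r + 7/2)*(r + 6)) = 1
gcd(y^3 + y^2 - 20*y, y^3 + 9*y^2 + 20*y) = y^2 + 5*y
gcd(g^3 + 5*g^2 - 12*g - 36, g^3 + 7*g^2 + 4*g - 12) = g^2 + 8*g + 12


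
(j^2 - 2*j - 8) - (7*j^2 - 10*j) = -6*j^2 + 8*j - 8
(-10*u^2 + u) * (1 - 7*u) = 70*u^3 - 17*u^2 + u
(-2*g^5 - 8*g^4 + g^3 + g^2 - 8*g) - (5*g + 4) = -2*g^5 - 8*g^4 + g^3 + g^2 - 13*g - 4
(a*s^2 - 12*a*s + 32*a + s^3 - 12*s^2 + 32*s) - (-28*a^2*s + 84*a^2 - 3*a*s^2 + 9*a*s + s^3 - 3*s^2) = 28*a^2*s - 84*a^2 + 4*a*s^2 - 21*a*s + 32*a - 9*s^2 + 32*s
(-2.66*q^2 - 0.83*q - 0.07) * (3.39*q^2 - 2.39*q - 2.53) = -9.0174*q^4 + 3.5437*q^3 + 8.4762*q^2 + 2.2672*q + 0.1771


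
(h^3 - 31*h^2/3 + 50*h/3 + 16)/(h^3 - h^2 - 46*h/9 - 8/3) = 3*(h - 8)/(3*h + 4)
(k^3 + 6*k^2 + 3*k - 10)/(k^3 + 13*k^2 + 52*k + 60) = (k - 1)/(k + 6)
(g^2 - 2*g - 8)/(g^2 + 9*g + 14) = (g - 4)/(g + 7)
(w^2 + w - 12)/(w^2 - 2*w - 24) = (w - 3)/(w - 6)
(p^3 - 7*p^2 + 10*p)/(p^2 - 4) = p*(p - 5)/(p + 2)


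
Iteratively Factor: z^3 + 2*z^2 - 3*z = (z)*(z^2 + 2*z - 3) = z*(z + 3)*(z - 1)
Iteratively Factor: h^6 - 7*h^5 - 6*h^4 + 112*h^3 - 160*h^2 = (h)*(h^5 - 7*h^4 - 6*h^3 + 112*h^2 - 160*h) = h*(h - 5)*(h^4 - 2*h^3 - 16*h^2 + 32*h) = h^2*(h - 5)*(h^3 - 2*h^2 - 16*h + 32) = h^2*(h - 5)*(h + 4)*(h^2 - 6*h + 8) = h^2*(h - 5)*(h - 2)*(h + 4)*(h - 4)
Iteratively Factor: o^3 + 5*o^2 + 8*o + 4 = (o + 2)*(o^2 + 3*o + 2) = (o + 1)*(o + 2)*(o + 2)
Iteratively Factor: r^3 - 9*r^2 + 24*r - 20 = (r - 2)*(r^2 - 7*r + 10) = (r - 5)*(r - 2)*(r - 2)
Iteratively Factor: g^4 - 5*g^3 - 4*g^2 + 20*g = (g - 5)*(g^3 - 4*g) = (g - 5)*(g - 2)*(g^2 + 2*g) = g*(g - 5)*(g - 2)*(g + 2)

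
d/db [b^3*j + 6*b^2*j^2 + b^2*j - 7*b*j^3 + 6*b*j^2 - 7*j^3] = j*(3*b^2 + 12*b*j + 2*b - 7*j^2 + 6*j)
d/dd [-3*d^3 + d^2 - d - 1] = -9*d^2 + 2*d - 1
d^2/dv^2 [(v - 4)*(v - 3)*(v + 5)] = 6*v - 4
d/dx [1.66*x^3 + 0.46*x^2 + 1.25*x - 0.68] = 4.98*x^2 + 0.92*x + 1.25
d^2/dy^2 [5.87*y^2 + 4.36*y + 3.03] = 11.7400000000000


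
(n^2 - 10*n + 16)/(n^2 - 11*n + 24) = (n - 2)/(n - 3)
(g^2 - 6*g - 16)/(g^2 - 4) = (g - 8)/(g - 2)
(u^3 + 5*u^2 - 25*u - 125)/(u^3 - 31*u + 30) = (u^2 + 10*u + 25)/(u^2 + 5*u - 6)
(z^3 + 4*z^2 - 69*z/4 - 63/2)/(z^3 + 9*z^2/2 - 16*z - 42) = (z + 3/2)/(z + 2)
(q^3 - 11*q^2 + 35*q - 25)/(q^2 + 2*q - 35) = (q^2 - 6*q + 5)/(q + 7)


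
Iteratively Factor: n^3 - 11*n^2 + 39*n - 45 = (n - 3)*(n^2 - 8*n + 15) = (n - 3)^2*(n - 5)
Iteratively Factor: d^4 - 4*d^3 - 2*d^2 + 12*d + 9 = (d - 3)*(d^3 - d^2 - 5*d - 3) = (d - 3)*(d + 1)*(d^2 - 2*d - 3) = (d - 3)^2*(d + 1)*(d + 1)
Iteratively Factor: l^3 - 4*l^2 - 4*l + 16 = (l - 2)*(l^2 - 2*l - 8) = (l - 4)*(l - 2)*(l + 2)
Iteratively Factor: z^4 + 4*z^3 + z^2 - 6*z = (z - 1)*(z^3 + 5*z^2 + 6*z) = (z - 1)*(z + 3)*(z^2 + 2*z) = z*(z - 1)*(z + 3)*(z + 2)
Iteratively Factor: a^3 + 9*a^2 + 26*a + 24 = (a + 4)*(a^2 + 5*a + 6) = (a + 3)*(a + 4)*(a + 2)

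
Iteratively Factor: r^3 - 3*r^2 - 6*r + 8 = (r - 4)*(r^2 + r - 2) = (r - 4)*(r + 2)*(r - 1)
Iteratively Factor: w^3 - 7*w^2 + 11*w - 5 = (w - 1)*(w^2 - 6*w + 5) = (w - 5)*(w - 1)*(w - 1)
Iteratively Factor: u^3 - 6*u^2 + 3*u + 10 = (u + 1)*(u^2 - 7*u + 10) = (u - 2)*(u + 1)*(u - 5)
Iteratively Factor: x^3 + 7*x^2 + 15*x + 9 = (x + 1)*(x^2 + 6*x + 9) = (x + 1)*(x + 3)*(x + 3)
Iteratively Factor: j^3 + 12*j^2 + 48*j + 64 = (j + 4)*(j^2 + 8*j + 16) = (j + 4)^2*(j + 4)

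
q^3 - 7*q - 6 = (q - 3)*(q + 1)*(q + 2)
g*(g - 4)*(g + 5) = g^3 + g^2 - 20*g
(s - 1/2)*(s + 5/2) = s^2 + 2*s - 5/4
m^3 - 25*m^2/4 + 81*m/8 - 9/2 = (m - 4)*(m - 3/2)*(m - 3/4)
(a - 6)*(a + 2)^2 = a^3 - 2*a^2 - 20*a - 24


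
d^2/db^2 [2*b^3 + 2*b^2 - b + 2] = 12*b + 4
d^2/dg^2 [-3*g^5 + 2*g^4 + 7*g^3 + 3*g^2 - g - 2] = -60*g^3 + 24*g^2 + 42*g + 6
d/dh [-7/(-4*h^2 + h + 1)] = 7*(1 - 8*h)/(-4*h^2 + h + 1)^2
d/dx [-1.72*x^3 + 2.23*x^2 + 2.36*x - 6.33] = -5.16*x^2 + 4.46*x + 2.36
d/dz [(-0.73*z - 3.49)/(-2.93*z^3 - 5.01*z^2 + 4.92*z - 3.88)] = (-4.2778*z^3 - 34.3344*z^2 - 34.9698*z + 20.0032)/(8.5849*z^6 + 29.3586*z^5 - 3.7311*z^4 - 26.5616*z^3 + 63.084*z^2 - 38.1792*z + 15.0544)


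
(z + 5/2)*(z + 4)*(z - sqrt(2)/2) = z^3 - sqrt(2)*z^2/2 + 13*z^2/2 - 13*sqrt(2)*z/4 + 10*z - 5*sqrt(2)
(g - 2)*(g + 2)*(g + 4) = g^3 + 4*g^2 - 4*g - 16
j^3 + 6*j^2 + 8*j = j*(j + 2)*(j + 4)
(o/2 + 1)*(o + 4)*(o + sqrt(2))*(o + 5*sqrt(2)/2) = o^4/2 + 7*sqrt(2)*o^3/4 + 3*o^3 + 13*o^2/2 + 21*sqrt(2)*o^2/2 + 15*o + 14*sqrt(2)*o + 20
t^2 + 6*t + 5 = (t + 1)*(t + 5)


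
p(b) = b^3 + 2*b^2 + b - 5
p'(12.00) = 481.00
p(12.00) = 2023.00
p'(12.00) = 481.00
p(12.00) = 2023.00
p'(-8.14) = 167.22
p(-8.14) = -419.97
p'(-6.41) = 98.62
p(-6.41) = -192.61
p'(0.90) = 7.03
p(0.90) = -1.75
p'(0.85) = 6.57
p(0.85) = -2.09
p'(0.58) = 4.33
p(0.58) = -3.55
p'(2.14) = 23.30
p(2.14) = 16.10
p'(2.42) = 28.25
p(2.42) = 23.31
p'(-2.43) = 8.99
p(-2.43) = -9.97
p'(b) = 3*b^2 + 4*b + 1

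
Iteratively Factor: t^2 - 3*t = (t)*(t - 3)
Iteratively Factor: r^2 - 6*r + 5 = (r - 5)*(r - 1)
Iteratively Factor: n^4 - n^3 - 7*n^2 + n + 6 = (n + 2)*(n^3 - 3*n^2 - n + 3) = (n - 3)*(n + 2)*(n^2 - 1) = (n - 3)*(n + 1)*(n + 2)*(n - 1)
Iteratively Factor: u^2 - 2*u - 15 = (u - 5)*(u + 3)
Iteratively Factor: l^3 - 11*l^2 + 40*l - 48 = (l - 4)*(l^2 - 7*l + 12) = (l - 4)^2*(l - 3)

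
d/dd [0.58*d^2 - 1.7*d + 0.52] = 1.16*d - 1.7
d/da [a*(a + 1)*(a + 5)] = 3*a^2 + 12*a + 5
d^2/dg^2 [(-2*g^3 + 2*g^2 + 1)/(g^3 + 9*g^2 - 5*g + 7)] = 20*(2*g^6 - 3*g^5 + 12*g^4 + 14*g^3 + 6*g^2 - 45*g + 6)/(g^9 + 27*g^8 + 228*g^7 + 480*g^6 - 762*g^5 + 2166*g^4 - 1868*g^3 + 1848*g^2 - 735*g + 343)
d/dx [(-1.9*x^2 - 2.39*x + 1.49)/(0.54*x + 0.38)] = (-1.026*x^2 - 1.444*x - 1.7128)/(0.2916*x^2 + 0.4104*x + 0.1444)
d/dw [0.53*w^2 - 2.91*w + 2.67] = 1.06*w - 2.91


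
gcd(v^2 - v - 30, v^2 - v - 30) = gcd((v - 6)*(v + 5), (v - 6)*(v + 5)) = v^2 - v - 30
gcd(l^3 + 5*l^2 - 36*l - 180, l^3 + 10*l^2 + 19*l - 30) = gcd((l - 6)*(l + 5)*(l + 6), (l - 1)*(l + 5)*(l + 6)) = l^2 + 11*l + 30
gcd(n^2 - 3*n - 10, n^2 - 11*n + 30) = n - 5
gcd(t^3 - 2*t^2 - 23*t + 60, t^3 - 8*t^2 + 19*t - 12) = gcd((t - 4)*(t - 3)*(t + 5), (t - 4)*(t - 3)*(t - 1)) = t^2 - 7*t + 12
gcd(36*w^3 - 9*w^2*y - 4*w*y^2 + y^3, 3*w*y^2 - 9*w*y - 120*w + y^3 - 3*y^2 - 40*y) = 3*w + y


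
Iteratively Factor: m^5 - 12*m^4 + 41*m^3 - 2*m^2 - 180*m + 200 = (m - 5)*(m^4 - 7*m^3 + 6*m^2 + 28*m - 40) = (m - 5)*(m + 2)*(m^3 - 9*m^2 + 24*m - 20) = (m - 5)^2*(m + 2)*(m^2 - 4*m + 4) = (m - 5)^2*(m - 2)*(m + 2)*(m - 2)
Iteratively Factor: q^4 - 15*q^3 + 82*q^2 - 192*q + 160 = (q - 4)*(q^3 - 11*q^2 + 38*q - 40) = (q - 4)^2*(q^2 - 7*q + 10) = (q - 4)^2*(q - 2)*(q - 5)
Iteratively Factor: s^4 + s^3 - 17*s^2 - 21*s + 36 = (s - 4)*(s^3 + 5*s^2 + 3*s - 9) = (s - 4)*(s - 1)*(s^2 + 6*s + 9) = (s - 4)*(s - 1)*(s + 3)*(s + 3)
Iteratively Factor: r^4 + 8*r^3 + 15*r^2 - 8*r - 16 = (r - 1)*(r^3 + 9*r^2 + 24*r + 16) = (r - 1)*(r + 4)*(r^2 + 5*r + 4) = (r - 1)*(r + 4)^2*(r + 1)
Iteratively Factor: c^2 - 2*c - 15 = (c + 3)*(c - 5)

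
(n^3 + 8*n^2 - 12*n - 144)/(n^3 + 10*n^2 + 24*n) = (n^2 + 2*n - 24)/(n*(n + 4))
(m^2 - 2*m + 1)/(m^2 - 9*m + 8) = (m - 1)/(m - 8)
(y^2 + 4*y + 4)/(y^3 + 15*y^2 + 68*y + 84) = (y + 2)/(y^2 + 13*y + 42)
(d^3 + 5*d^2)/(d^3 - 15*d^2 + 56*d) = d*(d + 5)/(d^2 - 15*d + 56)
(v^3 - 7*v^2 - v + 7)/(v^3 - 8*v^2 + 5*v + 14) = (v - 1)/(v - 2)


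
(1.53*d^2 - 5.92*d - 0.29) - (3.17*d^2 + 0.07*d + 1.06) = -1.64*d^2 - 5.99*d - 1.35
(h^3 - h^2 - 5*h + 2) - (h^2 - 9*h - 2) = h^3 - 2*h^2 + 4*h + 4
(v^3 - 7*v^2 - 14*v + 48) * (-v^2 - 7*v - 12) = -v^5 + 51*v^3 + 134*v^2 - 168*v - 576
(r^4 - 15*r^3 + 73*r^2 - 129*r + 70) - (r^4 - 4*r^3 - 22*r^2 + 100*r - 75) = -11*r^3 + 95*r^2 - 229*r + 145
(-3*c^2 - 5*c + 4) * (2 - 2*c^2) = 6*c^4 + 10*c^3 - 14*c^2 - 10*c + 8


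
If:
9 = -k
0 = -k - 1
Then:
No Solution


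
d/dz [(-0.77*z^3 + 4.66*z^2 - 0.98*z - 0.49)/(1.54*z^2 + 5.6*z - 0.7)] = (-1.1858*z^4 - 8.624*z^3 + 29.2222*z^2 - 5.0148*z + 3.43)/(2.3716*z^4 + 17.248*z^3 + 29.204*z^2 - 7.84*z + 0.49)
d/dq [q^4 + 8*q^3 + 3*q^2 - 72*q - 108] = 4*q^3 + 24*q^2 + 6*q - 72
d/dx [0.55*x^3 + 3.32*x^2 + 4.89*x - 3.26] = 1.65*x^2 + 6.64*x + 4.89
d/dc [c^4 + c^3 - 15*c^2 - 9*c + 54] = 4*c^3 + 3*c^2 - 30*c - 9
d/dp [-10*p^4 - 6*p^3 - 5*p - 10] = -40*p^3 - 18*p^2 - 5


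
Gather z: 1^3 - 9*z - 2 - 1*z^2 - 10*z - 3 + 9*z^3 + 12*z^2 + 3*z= 9*z^3 + 11*z^2 - 16*z - 4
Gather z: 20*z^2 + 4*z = 20*z^2 + 4*z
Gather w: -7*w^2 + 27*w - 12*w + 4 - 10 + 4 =-7*w^2 + 15*w - 2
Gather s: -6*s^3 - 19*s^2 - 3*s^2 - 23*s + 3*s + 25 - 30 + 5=-6*s^3 - 22*s^2 - 20*s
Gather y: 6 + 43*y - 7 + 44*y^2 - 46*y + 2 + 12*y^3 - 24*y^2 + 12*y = 12*y^3 + 20*y^2 + 9*y + 1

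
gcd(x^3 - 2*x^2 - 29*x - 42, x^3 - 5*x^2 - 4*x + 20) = x + 2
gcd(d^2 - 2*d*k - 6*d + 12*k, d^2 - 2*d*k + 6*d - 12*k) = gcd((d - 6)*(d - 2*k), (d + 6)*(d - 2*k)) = d - 2*k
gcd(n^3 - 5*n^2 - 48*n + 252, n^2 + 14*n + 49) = n + 7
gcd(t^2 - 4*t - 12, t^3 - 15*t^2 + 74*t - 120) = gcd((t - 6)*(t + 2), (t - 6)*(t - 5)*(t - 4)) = t - 6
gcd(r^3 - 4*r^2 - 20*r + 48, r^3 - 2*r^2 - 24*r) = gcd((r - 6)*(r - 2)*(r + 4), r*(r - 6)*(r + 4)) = r^2 - 2*r - 24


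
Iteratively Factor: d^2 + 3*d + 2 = (d + 1)*(d + 2)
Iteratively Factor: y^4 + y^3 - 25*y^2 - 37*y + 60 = (y + 3)*(y^3 - 2*y^2 - 19*y + 20) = (y + 3)*(y + 4)*(y^2 - 6*y + 5) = (y - 1)*(y + 3)*(y + 4)*(y - 5)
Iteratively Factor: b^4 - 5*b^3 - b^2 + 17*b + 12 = (b - 3)*(b^3 - 2*b^2 - 7*b - 4) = (b - 3)*(b + 1)*(b^2 - 3*b - 4) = (b - 4)*(b - 3)*(b + 1)*(b + 1)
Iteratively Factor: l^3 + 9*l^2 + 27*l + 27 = (l + 3)*(l^2 + 6*l + 9) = (l + 3)^2*(l + 3)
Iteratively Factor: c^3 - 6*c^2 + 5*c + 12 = (c - 4)*(c^2 - 2*c - 3) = (c - 4)*(c - 3)*(c + 1)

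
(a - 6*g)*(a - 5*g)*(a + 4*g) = a^3 - 7*a^2*g - 14*a*g^2 + 120*g^3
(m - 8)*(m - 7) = m^2 - 15*m + 56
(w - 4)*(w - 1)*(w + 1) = w^3 - 4*w^2 - w + 4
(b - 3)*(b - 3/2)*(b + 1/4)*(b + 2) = b^4 - 9*b^3/4 - 41*b^2/8 + 63*b/8 + 9/4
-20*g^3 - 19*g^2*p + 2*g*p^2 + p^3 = (-4*g + p)*(g + p)*(5*g + p)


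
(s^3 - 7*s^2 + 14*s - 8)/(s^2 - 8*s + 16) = (s^2 - 3*s + 2)/(s - 4)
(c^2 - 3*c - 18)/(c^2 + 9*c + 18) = (c - 6)/(c + 6)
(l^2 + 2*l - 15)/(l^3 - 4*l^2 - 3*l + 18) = (l + 5)/(l^2 - l - 6)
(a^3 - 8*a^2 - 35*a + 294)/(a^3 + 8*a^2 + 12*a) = (a^2 - 14*a + 49)/(a*(a + 2))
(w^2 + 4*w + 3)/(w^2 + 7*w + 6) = (w + 3)/(w + 6)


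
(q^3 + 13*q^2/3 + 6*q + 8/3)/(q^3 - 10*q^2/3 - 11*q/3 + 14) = (3*q^2 + 7*q + 4)/(3*q^2 - 16*q + 21)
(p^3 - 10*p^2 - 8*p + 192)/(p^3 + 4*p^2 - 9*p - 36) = (p^2 - 14*p + 48)/(p^2 - 9)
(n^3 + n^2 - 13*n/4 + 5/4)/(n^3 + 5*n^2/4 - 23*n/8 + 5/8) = 2*(2*n - 1)/(4*n - 1)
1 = 1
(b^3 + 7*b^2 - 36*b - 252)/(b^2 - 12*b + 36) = (b^2 + 13*b + 42)/(b - 6)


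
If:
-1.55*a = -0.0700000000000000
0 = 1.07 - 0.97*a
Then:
No Solution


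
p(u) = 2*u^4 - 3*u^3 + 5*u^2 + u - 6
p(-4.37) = 1064.86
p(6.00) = 2124.00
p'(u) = 8*u^3 - 9*u^2 + 10*u + 1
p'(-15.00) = -29174.00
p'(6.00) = 1465.00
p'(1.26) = 15.31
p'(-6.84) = -3048.58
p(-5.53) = 2519.09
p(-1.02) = 3.53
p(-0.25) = -5.88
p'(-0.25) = -2.19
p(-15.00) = 112479.00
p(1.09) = -0.03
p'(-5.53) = -1682.43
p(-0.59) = -3.99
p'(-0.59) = -9.68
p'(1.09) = 11.57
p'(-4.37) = -882.20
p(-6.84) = 5558.91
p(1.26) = 2.24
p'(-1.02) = -27.05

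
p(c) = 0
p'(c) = 0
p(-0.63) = 0.00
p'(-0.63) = 0.00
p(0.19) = 0.00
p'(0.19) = 0.00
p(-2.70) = 0.00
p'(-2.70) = 0.00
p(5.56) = 0.00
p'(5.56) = 0.00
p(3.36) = 0.00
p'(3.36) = 0.00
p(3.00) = 0.00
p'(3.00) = 0.00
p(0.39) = 0.00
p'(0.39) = 0.00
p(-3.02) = 0.00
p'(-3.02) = 0.00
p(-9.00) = 0.00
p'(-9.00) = 0.00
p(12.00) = 0.00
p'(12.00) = 0.00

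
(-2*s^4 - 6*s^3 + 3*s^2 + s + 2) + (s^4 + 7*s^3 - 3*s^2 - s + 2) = -s^4 + s^3 + 4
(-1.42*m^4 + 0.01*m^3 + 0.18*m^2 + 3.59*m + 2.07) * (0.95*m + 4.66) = -1.349*m^5 - 6.6077*m^4 + 0.2176*m^3 + 4.2493*m^2 + 18.6959*m + 9.6462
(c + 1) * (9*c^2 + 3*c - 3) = 9*c^3 + 12*c^2 - 3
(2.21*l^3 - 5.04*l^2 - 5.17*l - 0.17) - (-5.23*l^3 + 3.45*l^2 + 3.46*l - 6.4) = 7.44*l^3 - 8.49*l^2 - 8.63*l + 6.23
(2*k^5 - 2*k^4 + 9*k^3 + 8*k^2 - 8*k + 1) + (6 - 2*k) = 2*k^5 - 2*k^4 + 9*k^3 + 8*k^2 - 10*k + 7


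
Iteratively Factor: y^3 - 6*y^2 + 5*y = (y - 5)*(y^2 - y) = (y - 5)*(y - 1)*(y)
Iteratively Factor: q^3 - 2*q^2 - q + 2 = (q + 1)*(q^2 - 3*q + 2) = (q - 1)*(q + 1)*(q - 2)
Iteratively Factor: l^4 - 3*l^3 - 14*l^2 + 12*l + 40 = (l + 2)*(l^3 - 5*l^2 - 4*l + 20) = (l - 5)*(l + 2)*(l^2 - 4) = (l - 5)*(l - 2)*(l + 2)*(l + 2)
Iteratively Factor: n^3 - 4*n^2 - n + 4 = (n - 4)*(n^2 - 1) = (n - 4)*(n - 1)*(n + 1)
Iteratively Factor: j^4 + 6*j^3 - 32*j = (j)*(j^3 + 6*j^2 - 32) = j*(j + 4)*(j^2 + 2*j - 8) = j*(j + 4)^2*(j - 2)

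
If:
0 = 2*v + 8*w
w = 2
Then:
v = -8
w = 2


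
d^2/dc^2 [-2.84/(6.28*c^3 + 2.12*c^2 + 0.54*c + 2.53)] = ((107.0112*c + 12.0416)*(6.28*c^3 + 2.12*c^2 + 0.54*c + 2.53) - 2.84*(18.84*c^2 + 4.24*c + 0.54)*(37.68*c^2 + 8.48*c + 1.08))/(6.28*c^3 + 2.12*c^2 + 0.54*c + 2.53)^3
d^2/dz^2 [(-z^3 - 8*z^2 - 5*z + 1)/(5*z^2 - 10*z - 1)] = 6*(-210*z^3 - 25*z^2 - 76*z + 49)/(125*z^6 - 750*z^5 + 1425*z^4 - 700*z^3 - 285*z^2 - 30*z - 1)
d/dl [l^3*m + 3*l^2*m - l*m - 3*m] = m*(3*l^2 + 6*l - 1)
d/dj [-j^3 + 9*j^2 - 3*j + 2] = -3*j^2 + 18*j - 3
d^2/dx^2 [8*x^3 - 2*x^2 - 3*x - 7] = 48*x - 4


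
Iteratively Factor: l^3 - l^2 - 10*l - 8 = (l + 2)*(l^2 - 3*l - 4) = (l - 4)*(l + 2)*(l + 1)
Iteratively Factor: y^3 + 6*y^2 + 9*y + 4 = (y + 1)*(y^2 + 5*y + 4) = (y + 1)^2*(y + 4)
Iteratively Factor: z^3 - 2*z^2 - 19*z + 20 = (z - 1)*(z^2 - z - 20) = (z - 1)*(z + 4)*(z - 5)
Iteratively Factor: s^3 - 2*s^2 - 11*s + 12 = (s - 1)*(s^2 - s - 12) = (s - 1)*(s + 3)*(s - 4)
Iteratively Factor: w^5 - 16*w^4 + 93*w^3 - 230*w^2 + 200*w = (w - 5)*(w^4 - 11*w^3 + 38*w^2 - 40*w) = w*(w - 5)*(w^3 - 11*w^2 + 38*w - 40) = w*(w - 5)*(w - 2)*(w^2 - 9*w + 20) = w*(w - 5)*(w - 4)*(w - 2)*(w - 5)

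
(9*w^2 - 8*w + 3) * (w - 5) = 9*w^3 - 53*w^2 + 43*w - 15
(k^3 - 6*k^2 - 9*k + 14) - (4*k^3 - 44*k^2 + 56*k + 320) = -3*k^3 + 38*k^2 - 65*k - 306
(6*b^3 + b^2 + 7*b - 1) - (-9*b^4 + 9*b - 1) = 9*b^4 + 6*b^3 + b^2 - 2*b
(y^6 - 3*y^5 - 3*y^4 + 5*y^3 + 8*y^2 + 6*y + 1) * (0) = 0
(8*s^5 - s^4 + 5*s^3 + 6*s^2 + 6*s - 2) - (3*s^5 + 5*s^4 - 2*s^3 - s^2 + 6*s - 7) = 5*s^5 - 6*s^4 + 7*s^3 + 7*s^2 + 5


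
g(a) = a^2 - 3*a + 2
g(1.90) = -0.09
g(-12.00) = 182.00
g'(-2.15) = -7.30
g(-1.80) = 10.64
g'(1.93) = 0.86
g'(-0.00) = -3.00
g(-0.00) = 2.00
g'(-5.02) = -13.04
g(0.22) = 1.39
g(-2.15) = 13.07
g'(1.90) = 0.80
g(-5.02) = 42.26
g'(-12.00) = -27.00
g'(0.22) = -2.56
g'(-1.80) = -6.60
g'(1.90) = 0.80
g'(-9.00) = -21.00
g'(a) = 2*a - 3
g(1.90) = -0.09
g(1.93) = -0.07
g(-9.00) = 110.00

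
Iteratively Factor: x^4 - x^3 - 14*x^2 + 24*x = (x)*(x^3 - x^2 - 14*x + 24) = x*(x - 3)*(x^2 + 2*x - 8) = x*(x - 3)*(x - 2)*(x + 4)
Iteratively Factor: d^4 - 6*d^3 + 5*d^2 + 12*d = (d - 3)*(d^3 - 3*d^2 - 4*d) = (d - 3)*(d + 1)*(d^2 - 4*d) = (d - 4)*(d - 3)*(d + 1)*(d)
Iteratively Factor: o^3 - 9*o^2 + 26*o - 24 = (o - 3)*(o^2 - 6*o + 8) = (o - 3)*(o - 2)*(o - 4)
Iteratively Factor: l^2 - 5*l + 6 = (l - 2)*(l - 3)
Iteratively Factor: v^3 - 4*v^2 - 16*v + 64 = (v - 4)*(v^2 - 16) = (v - 4)*(v + 4)*(v - 4)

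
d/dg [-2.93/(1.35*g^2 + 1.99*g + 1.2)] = (7.911*g + 5.8307)/(1.35*g^2 + 1.99*g + 1.2)^2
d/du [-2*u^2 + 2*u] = 2 - 4*u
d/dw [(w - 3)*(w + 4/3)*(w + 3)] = 3*w^2 + 8*w/3 - 9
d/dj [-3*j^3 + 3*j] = 3 - 9*j^2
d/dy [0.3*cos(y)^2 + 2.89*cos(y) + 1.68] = -(0.6*cos(y) + 2.89)*sin(y)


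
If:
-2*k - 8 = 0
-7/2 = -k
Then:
No Solution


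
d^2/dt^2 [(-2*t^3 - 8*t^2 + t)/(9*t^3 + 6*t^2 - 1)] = 2*(-540*t^6 + 243*t^5 + 54*t^4 - 480*t^3 - 90*t^2 + 12*t - 8)/(729*t^9 + 1458*t^8 + 972*t^7 - 27*t^6 - 324*t^5 - 108*t^4 + 27*t^3 + 18*t^2 - 1)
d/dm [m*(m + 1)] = 2*m + 1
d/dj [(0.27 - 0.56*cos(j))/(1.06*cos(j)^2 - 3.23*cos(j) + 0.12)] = (-0.5936*cos(j)^2 + 0.5724*cos(j) - 0.8049)*sin(j)/(1.1236*cos(j)^4 - 6.8476*cos(j)^3 + 10.6873*cos(j)^2 - 0.7752*cos(j) + 0.0144)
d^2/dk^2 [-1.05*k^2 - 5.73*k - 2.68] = -2.10000000000000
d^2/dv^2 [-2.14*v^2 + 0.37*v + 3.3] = -4.28000000000000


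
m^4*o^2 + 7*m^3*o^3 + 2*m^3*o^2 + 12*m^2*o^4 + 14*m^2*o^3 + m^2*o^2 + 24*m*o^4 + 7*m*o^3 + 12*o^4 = (m + 3*o)*(m + 4*o)*(m*o + o)^2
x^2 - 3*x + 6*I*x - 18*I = (x - 3)*(x + 6*I)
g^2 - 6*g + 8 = (g - 4)*(g - 2)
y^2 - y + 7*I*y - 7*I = (y - 1)*(y + 7*I)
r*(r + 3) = r^2 + 3*r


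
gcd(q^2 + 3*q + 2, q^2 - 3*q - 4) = q + 1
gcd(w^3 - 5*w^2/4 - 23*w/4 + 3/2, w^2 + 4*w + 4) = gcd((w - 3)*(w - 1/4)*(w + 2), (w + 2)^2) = w + 2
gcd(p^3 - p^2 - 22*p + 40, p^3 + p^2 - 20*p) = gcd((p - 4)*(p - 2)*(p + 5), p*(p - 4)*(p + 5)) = p^2 + p - 20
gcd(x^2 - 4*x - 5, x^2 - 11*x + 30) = x - 5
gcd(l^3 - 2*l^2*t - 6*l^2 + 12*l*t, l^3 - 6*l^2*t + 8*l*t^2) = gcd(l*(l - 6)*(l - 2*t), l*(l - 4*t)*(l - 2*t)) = -l^2 + 2*l*t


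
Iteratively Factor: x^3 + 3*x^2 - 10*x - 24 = (x + 2)*(x^2 + x - 12) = (x - 3)*(x + 2)*(x + 4)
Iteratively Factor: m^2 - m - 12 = (m + 3)*(m - 4)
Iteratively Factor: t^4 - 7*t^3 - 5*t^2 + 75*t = (t + 3)*(t^3 - 10*t^2 + 25*t) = t*(t + 3)*(t^2 - 10*t + 25) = t*(t - 5)*(t + 3)*(t - 5)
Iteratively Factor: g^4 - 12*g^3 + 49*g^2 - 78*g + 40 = (g - 2)*(g^3 - 10*g^2 + 29*g - 20) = (g - 2)*(g - 1)*(g^2 - 9*g + 20) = (g - 4)*(g - 2)*(g - 1)*(g - 5)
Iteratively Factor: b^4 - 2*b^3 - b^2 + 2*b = (b + 1)*(b^3 - 3*b^2 + 2*b) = (b - 2)*(b + 1)*(b^2 - b) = b*(b - 2)*(b + 1)*(b - 1)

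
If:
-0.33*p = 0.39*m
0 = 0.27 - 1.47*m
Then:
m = 0.18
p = -0.22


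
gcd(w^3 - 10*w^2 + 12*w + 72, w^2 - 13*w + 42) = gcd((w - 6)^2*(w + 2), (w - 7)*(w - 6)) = w - 6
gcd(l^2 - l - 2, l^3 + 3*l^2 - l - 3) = l + 1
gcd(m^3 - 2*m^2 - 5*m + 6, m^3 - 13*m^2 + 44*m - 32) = m - 1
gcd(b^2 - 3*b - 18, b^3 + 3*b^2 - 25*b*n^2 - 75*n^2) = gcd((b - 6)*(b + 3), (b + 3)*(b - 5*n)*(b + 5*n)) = b + 3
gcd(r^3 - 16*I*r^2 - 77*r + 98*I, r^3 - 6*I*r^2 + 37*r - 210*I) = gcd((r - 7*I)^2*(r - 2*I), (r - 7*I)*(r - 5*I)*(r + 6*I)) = r - 7*I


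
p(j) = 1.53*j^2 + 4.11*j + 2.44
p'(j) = 3.06*j + 4.11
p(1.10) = 8.81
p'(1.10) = 7.48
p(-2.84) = 3.11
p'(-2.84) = -4.58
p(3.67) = 38.13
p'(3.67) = 15.34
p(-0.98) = -0.12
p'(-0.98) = 1.11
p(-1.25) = -0.31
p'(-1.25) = 0.28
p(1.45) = 11.62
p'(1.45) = 8.55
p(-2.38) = 1.32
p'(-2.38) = -3.17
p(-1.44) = -0.31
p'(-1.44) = -0.30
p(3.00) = 28.54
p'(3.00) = 13.29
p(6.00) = 82.18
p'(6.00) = 22.47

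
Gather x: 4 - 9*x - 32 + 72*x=63*x - 28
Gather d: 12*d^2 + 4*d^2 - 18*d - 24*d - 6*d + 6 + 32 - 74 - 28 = 16*d^2 - 48*d - 64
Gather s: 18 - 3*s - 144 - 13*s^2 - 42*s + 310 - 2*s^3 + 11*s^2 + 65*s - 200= -2*s^3 - 2*s^2 + 20*s - 16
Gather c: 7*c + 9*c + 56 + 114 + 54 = 16*c + 224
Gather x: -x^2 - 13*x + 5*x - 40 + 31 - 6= -x^2 - 8*x - 15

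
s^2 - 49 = (s - 7)*(s + 7)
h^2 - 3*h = h*(h - 3)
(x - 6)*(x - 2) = x^2 - 8*x + 12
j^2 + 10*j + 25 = (j + 5)^2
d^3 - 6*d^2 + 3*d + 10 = (d - 5)*(d - 2)*(d + 1)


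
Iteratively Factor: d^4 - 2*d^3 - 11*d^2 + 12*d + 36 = (d + 2)*(d^3 - 4*d^2 - 3*d + 18) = (d + 2)^2*(d^2 - 6*d + 9) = (d - 3)*(d + 2)^2*(d - 3)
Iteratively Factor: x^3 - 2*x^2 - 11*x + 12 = (x - 1)*(x^2 - x - 12) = (x - 4)*(x - 1)*(x + 3)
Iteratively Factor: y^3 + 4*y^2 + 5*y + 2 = (y + 1)*(y^2 + 3*y + 2) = (y + 1)*(y + 2)*(y + 1)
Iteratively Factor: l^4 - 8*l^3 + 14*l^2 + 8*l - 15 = (l - 3)*(l^3 - 5*l^2 - l + 5) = (l - 3)*(l - 1)*(l^2 - 4*l - 5) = (l - 3)*(l - 1)*(l + 1)*(l - 5)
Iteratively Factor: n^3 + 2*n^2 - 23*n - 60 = (n - 5)*(n^2 + 7*n + 12) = (n - 5)*(n + 3)*(n + 4)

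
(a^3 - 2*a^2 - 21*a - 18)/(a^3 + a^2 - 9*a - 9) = (a - 6)/(a - 3)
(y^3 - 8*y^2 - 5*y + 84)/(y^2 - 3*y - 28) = (y^2 - y - 12)/(y + 4)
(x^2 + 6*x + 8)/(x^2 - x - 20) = (x + 2)/(x - 5)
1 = 1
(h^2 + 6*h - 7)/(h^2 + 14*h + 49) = (h - 1)/(h + 7)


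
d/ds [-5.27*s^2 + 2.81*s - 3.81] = 2.81 - 10.54*s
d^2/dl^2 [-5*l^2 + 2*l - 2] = -10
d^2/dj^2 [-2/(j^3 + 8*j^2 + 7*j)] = 4*(j*(3*j + 8)*(j^2 + 8*j + 7) - (3*j^2 + 16*j + 7)^2)/(j^3*(j^2 + 8*j + 7)^3)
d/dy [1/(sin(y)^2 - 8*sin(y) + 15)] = 2*(4 - sin(y))*cos(y)/(sin(y)^2 - 8*sin(y) + 15)^2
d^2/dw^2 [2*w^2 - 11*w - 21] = 4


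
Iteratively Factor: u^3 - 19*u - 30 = (u + 2)*(u^2 - 2*u - 15) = (u - 5)*(u + 2)*(u + 3)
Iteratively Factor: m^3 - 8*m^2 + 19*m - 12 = (m - 4)*(m^2 - 4*m + 3) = (m - 4)*(m - 3)*(m - 1)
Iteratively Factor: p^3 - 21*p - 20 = (p + 4)*(p^2 - 4*p - 5) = (p - 5)*(p + 4)*(p + 1)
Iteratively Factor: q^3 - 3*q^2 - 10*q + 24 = (q - 2)*(q^2 - q - 12) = (q - 2)*(q + 3)*(q - 4)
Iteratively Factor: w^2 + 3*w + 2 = (w + 2)*(w + 1)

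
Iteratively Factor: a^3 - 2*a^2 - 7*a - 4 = (a + 1)*(a^2 - 3*a - 4) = (a + 1)^2*(a - 4)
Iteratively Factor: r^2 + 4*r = (r)*(r + 4)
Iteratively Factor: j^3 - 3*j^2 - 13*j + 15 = (j - 1)*(j^2 - 2*j - 15) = (j - 1)*(j + 3)*(j - 5)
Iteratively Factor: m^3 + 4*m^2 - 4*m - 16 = (m + 2)*(m^2 + 2*m - 8) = (m - 2)*(m + 2)*(m + 4)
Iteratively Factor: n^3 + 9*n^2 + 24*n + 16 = (n + 4)*(n^2 + 5*n + 4) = (n + 4)^2*(n + 1)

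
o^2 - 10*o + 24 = (o - 6)*(o - 4)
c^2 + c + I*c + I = (c + 1)*(c + I)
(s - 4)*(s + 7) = s^2 + 3*s - 28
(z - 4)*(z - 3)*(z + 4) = z^3 - 3*z^2 - 16*z + 48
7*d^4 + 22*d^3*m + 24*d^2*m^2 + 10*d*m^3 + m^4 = (d + m)^3*(7*d + m)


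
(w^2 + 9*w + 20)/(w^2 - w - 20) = (w + 5)/(w - 5)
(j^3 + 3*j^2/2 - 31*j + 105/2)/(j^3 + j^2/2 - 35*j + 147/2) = (2*j - 5)/(2*j - 7)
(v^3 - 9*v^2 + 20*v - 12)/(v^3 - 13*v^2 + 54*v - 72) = (v^2 - 3*v + 2)/(v^2 - 7*v + 12)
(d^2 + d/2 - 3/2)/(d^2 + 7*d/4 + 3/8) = 4*(d - 1)/(4*d + 1)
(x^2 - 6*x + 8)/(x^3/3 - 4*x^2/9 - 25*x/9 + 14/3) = 9*(x - 4)/(3*x^2 + 2*x - 21)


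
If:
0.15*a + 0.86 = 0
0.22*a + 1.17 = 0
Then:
No Solution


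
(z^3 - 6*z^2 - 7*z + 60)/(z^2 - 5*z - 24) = (z^2 - 9*z + 20)/(z - 8)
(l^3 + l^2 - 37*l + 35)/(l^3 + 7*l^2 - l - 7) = (l - 5)/(l + 1)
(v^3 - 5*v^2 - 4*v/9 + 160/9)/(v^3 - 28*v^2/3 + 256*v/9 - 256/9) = (3*v + 5)/(3*v - 8)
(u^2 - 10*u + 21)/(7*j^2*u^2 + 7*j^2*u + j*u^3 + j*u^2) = (u^2 - 10*u + 21)/(j*u*(7*j*u + 7*j + u^2 + u))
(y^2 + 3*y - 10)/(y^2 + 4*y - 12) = (y + 5)/(y + 6)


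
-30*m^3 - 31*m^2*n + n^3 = (-6*m + n)*(m + n)*(5*m + n)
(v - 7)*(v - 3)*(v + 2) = v^3 - 8*v^2 + v + 42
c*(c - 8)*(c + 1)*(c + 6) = c^4 - c^3 - 50*c^2 - 48*c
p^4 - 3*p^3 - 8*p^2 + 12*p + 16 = (p - 4)*(p - 2)*(p + 1)*(p + 2)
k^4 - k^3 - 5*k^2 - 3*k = k*(k - 3)*(k + 1)^2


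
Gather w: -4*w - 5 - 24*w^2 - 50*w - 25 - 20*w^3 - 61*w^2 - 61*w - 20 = -20*w^3 - 85*w^2 - 115*w - 50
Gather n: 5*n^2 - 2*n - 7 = 5*n^2 - 2*n - 7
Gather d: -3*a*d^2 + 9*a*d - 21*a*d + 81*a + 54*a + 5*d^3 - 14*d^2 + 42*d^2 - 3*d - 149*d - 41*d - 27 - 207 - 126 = 135*a + 5*d^3 + d^2*(28 - 3*a) + d*(-12*a - 193) - 360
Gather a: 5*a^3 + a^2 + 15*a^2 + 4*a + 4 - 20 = 5*a^3 + 16*a^2 + 4*a - 16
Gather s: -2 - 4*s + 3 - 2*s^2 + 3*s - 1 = -2*s^2 - s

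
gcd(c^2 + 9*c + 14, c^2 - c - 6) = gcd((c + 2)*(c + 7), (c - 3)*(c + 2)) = c + 2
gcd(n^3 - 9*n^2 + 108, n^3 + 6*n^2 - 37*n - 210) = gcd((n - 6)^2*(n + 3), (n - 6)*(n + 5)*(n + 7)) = n - 6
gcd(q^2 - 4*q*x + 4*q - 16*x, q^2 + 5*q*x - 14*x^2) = 1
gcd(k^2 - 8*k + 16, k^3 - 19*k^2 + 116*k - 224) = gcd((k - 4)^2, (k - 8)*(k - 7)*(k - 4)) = k - 4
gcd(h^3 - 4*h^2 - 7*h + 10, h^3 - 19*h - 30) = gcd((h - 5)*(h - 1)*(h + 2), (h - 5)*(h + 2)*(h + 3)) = h^2 - 3*h - 10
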